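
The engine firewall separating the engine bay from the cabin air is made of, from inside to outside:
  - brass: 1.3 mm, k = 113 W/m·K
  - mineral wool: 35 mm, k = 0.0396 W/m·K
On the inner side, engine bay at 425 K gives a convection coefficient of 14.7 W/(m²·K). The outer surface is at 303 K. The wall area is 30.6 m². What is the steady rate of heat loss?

Q ≈ 3920 W

Model the wall as resistances in series:
R_inner film = 1/(h_i·A) = 1/(14.7×30.6) = 0.002223 K/W
R_brass = L/(kA) = 0.0013/(113×30.6) = 3.76×10^-7 K/W
R_mineral wool = L/(kA) = 0.035/(0.0396×30.6) = 0.02888 K/W
R_total = 0.03111 K/W
Q = ΔT / R_total = 122 / 0.03111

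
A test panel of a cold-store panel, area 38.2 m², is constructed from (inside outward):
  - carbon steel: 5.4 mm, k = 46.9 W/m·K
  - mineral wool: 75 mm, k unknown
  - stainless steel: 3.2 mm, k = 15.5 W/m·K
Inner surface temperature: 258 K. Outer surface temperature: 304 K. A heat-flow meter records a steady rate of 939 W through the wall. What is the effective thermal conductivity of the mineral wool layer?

Thermal resistances in series:
R_carbon steel = L/(kA) = 0.0054/(46.9×38.2) = 3.014×10^-6 K/W
R_stainless steel = L/(kA) = 0.0032/(15.5×38.2) = 5.404×10^-6 K/W
Sum of known resistances R_other = 8.419×10^-6 K/W
Total R = ΔT/Q = 46/939 = 0.04899 K/W
R_mineral wool = R_total − R_other = 0.04898 K/W
k = L/(R·A) = 0.075/(0.04898×38.2)

k ≈ 0.0401 W/(m·K)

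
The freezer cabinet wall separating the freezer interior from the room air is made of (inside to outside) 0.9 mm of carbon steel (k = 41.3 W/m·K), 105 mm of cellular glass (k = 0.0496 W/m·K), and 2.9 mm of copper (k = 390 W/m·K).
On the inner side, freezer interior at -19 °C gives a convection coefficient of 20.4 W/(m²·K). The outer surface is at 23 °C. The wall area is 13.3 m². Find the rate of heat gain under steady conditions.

Model the wall as resistances in series:
R_inner film = 1/(h_i·A) = 1/(20.4×13.3) = 0.003686 K/W
R_carbon steel = L/(kA) = 0.0009/(41.3×13.3) = 1.638×10^-6 K/W
R_cellular glass = L/(kA) = 0.105/(0.0496×13.3) = 0.1592 K/W
R_copper = L/(kA) = 0.0029/(390×13.3) = 5.591×10^-7 K/W
R_total = 0.1629 K/W
Q = ΔT / R_total = 42 / 0.1629

Q ≈ 258 W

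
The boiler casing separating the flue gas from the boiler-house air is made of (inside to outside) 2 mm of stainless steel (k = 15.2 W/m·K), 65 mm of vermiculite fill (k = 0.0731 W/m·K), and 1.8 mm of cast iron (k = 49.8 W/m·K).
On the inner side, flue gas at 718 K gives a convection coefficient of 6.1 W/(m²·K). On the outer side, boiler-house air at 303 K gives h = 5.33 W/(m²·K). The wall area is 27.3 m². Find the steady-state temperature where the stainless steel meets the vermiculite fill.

T ≈ 663 K

Model the wall as resistances in series:
R_inner film = 1/(h_i·A) = 1/(6.1×27.3) = 0.006005 K/W
R_stainless steel = L/(kA) = 0.002/(15.2×27.3) = 4.82×10^-6 K/W
R_vermiculite fill = L/(kA) = 0.065/(0.0731×27.3) = 0.03257 K/W
R_cast iron = L/(kA) = 0.0018/(49.8×27.3) = 1.324×10^-6 K/W
R_outer film = 1/(h_o·A) = 1/(5.33×27.3) = 0.006872 K/W
R_total = 0.04545 K/W;  Q = ΔT/R_total = 415/0.04545 = 9130 W
T_interface = T_inner − Q·ΣR(inner→interface) = 718 − 9130×0.00601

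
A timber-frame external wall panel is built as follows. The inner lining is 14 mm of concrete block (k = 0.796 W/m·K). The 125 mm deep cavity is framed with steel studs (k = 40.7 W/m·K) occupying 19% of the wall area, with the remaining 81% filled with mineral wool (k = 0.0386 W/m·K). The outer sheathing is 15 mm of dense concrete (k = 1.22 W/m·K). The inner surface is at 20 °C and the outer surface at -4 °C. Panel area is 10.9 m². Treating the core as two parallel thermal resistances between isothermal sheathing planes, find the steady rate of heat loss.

Sheathing layers in series; stud and cavity paths in parallel between them.
R_inner = 0.014/(0.796×10.9) = 0.001614 K/W
R_stud  = 0.125/(40.7×0.19×10.9) = 0.001483 K/W
R_cav   = 0.125/(0.0386×0.81×10.9) = 0.3668 K/W
1/R_core = 1/R_stud + 1/R_cav → R_core = 0.001477 K/W
R_outer = 0.015/(1.22×10.9) = 0.001128 K/W
R_total = 0.004219 K/W
Q = ΔT/R_total = 24/0.004219

Q ≈ 5690 W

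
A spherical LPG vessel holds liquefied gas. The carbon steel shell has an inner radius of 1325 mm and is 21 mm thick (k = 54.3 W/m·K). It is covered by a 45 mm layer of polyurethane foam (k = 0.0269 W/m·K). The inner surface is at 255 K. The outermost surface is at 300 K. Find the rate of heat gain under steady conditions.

Q ≈ 633 W

Each spherical layer contributes R = (1/r_i − 1/r_o)/(4πk):
R_carbon steel shell = (1/1.325 − 1/1.346)/(4π×54.3) = 1.726×10^-5 K/W
R_polyurethane foam = (1/1.346 − 1/1.391)/(4π×0.0269) = 0.0711 K/W
R_total = 0.07112 K/W
Q = ΔT/R_total = 45/0.07112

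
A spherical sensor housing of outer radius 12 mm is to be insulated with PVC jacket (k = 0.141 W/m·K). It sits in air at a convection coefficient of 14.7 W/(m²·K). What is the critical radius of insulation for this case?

For a sphere r_cr = 2k/h = 2×0.141/14.7
r_cr = 19.2 mm; since the bare radius (12 mm) is below r_cr, adding a thin layer of insulation will *increase* heat loss.

r_cr ≈ 19.2 mm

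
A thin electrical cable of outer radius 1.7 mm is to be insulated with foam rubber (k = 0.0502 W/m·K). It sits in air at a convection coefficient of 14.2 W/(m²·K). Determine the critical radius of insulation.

For a cylinder r_cr = k/h = 0.0502/14.2
r_cr = 3.54 mm; since the bare radius (1.7 mm) is below r_cr, adding a thin layer of insulation will *increase* heat loss.

r_cr ≈ 3.54 mm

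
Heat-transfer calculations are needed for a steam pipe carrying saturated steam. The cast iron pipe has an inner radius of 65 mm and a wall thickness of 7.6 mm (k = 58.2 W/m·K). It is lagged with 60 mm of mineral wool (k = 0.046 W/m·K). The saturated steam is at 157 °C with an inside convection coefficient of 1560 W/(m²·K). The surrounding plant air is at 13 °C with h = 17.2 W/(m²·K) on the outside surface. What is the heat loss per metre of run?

q′ ≈ 66.8 W/m

Radial resistances (cylindrical: R_cond = ln(r_o/r_i)/(2πkL), R_conv = 1/(h·2πrL)):
R_inner film = 1/(h_i·2πr₁L) = 1/(1560×2π×0.065×1) = 0.00157 K/W
R_cast iron pipe wall = ln(72.6/65)/(2π×58.2×1) = 3.024×10^-4 K/W
R_mineral wool = ln(132.6/72.6)/(2π×0.046×1) = 2.084 K/W
R_outer film = 1/(h_o·2πr_oL) = 1/(17.2×2π×0.1326×1) = 0.06978 K/W
R_total = 2.156 K/W
Q = ΔT/R_total = 144/2.156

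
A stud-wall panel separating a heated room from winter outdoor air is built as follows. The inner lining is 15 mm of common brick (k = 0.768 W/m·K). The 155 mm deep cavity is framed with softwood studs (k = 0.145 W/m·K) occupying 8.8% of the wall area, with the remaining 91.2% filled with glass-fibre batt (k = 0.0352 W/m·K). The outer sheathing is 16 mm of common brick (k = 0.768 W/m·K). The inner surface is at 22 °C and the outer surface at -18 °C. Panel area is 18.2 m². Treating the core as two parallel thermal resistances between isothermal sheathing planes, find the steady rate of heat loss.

Sheathing layers in series; stud and cavity paths in parallel between them.
R_inner = 0.015/(0.768×18.2) = 0.001073 K/W
R_stud  = 0.155/(0.145×0.088×18.2) = 0.6674 K/W
R_cav   = 0.155/(0.0352×0.912×18.2) = 0.2653 K/W
1/R_core = 1/R_stud + 1/R_cav → R_core = 0.1898 K/W
R_outer = 0.016/(0.768×18.2) = 0.001145 K/W
R_total = 0.1921 K/W
Q = ΔT/R_total = 40/0.1921

Q ≈ 208 W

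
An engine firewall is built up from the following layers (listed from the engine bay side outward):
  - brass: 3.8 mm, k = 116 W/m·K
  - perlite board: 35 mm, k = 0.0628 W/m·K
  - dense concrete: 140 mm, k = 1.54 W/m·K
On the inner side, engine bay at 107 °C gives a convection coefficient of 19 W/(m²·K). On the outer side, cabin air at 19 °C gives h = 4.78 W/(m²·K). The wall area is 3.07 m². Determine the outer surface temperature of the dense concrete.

T ≈ 39.2 °C

Treating each layer as a thermal resistance in series:
R_inner film = 1/(h_i·A) = 1/(19×3.07) = 0.01714 K/W
R_brass = L/(kA) = 0.0038/(116×3.07) = 1.067×10^-5 K/W
R_perlite board = L/(kA) = 0.035/(0.0628×3.07) = 0.1815 K/W
R_dense concrete = L/(kA) = 0.14/(1.54×3.07) = 0.02961 K/W
R_outer film = 1/(h_o·A) = 1/(4.78×3.07) = 0.06814 K/W
R_total = 0.2965 K/W;  Q = ΔT/R_total = 88/0.2965 = 296.8 W
T_interface = T_inner − Q·ΣR(inner→interface) = 107 − 297×0.2283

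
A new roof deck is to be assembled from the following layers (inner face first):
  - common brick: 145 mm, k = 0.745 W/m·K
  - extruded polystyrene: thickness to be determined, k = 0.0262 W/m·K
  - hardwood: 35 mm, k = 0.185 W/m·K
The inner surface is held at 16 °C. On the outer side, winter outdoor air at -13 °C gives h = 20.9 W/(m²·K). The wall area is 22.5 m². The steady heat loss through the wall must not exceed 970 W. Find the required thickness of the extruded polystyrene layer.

Thermal resistances in series:
R_common brick = L/(kA) = 0.145/(0.745×22.5) = 0.00865 K/W
R_hardwood = L/(kA) = 0.035/(0.185×22.5) = 0.008408 K/W
R_outer film = 1/(h_o·A) = 1/(20.9×22.5) = 0.002127 K/W
Sum of the known resistances R_other = 0.01919 K/W
Required total resistance R_tot = ΔT/Q_allow = 29/970 = 0.0299 K/W
R_extruded polystyrene = R_tot − R_other = 0.01071 K/W
L = R·k·A = 0.01071×0.0262×22.5

L ≈ 6.31 mm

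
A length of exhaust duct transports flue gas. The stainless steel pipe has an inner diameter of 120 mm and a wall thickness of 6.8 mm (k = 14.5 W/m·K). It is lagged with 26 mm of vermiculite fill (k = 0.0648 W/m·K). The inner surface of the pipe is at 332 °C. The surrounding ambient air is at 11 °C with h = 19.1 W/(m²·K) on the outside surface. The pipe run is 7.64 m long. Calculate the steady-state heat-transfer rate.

Q ≈ 2730 W

Radial resistances (cylindrical: R_cond = ln(r_o/r_i)/(2πkL), R_conv = 1/(h·2πrL)):
R_stainless steel pipe wall = ln(66.8/60)/(2π×14.5×7.64) = 1.542×10^-4 K/W
R_vermiculite fill = ln(92.8/66.8)/(2π×0.0648×7.64) = 0.1057 K/W
R_outer film = 1/(h_o·2πr_oL) = 1/(19.1×2π×0.0928×7.64) = 0.01175 K/W
R_total = 0.1176 K/W
Q = ΔT/R_total = 321/0.1176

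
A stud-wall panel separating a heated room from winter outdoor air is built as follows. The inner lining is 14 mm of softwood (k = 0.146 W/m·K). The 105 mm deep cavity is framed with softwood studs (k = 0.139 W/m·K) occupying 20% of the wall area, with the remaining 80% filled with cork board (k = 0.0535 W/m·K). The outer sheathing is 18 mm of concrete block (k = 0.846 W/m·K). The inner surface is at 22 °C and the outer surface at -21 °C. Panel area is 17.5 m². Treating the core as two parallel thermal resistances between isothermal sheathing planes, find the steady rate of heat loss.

Sheathing layers in series; stud and cavity paths in parallel between them.
R_inner = 0.014/(0.146×17.5) = 0.005479 K/W
R_stud  = 0.105/(0.139×0.2×17.5) = 0.2158 K/W
R_cav   = 0.105/(0.0535×0.8×17.5) = 0.1402 K/W
1/R_core = 1/R_stud + 1/R_cav → R_core = 0.08499 K/W
R_outer = 0.018/(0.846×17.5) = 0.001216 K/W
R_total = 0.09168 K/W
Q = ΔT/R_total = 43/0.09168

Q ≈ 469 W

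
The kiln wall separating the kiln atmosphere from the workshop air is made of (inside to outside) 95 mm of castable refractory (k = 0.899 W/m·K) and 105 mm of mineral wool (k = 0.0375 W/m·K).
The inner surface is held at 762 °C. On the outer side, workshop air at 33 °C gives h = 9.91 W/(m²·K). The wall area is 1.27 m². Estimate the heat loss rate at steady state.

Series thermal resistances:
R_castable refractory = L/(kA) = 0.095/(0.899×1.27) = 0.08321 K/W
R_mineral wool = L/(kA) = 0.105/(0.0375×1.27) = 2.205 K/W
R_outer film = 1/(h_o·A) = 1/(9.91×1.27) = 0.07946 K/W
R_total = 2.367 K/W
Q = ΔT / R_total = 729 / 2.367

Q ≈ 308 W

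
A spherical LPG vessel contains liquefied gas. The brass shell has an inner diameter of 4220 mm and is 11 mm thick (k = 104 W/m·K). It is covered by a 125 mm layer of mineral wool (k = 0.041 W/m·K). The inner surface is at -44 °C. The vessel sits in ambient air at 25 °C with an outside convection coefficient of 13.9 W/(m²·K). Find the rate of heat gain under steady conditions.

Q ≈ 1330 W

Each spherical layer contributes R = (1/r_i − 1/r_o)/(4πk):
R_brass shell = (1/2.11 − 1/2.121)/(4π×104) = 1.881×10^-6 K/W
R_mineral wool = (1/2.121 − 1/2.246)/(4π×0.041) = 0.05093 K/W
R_outer film = 1/(h·4πr_o²) = 1/(13.9×4π×2.246²) = 0.001135 K/W
R_total = 0.05207 K/W
Q = ΔT/R_total = 69/0.05207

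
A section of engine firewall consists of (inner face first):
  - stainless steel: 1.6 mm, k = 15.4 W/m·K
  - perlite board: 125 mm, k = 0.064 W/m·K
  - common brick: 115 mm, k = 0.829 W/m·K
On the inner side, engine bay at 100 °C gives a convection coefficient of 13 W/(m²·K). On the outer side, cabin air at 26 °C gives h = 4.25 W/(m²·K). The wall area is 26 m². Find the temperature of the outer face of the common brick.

Thermal resistances in series:
R_inner film = 1/(h_i·A) = 1/(13×26) = 0.002959 K/W
R_stainless steel = L/(kA) = 0.0016/(15.4×26) = 3.996×10^-6 K/W
R_perlite board = L/(kA) = 0.125/(0.064×26) = 0.07512 K/W
R_common brick = L/(kA) = 0.115/(0.829×26) = 0.005335 K/W
R_outer film = 1/(h_o·A) = 1/(4.25×26) = 0.00905 K/W
R_total = 0.09247 K/W;  Q = ΔT/R_total = 74/0.09247 = 800.3 W
T_interface = T_inner − Q·ΣR(inner→interface) = 100 − 800×0.08342

T ≈ 33.2 °C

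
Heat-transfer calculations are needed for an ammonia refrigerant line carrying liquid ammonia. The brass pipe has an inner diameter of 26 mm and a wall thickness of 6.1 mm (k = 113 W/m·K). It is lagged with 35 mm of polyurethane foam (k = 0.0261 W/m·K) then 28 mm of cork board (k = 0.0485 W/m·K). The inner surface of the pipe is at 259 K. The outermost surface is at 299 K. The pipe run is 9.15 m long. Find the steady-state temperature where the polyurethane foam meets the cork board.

T ≈ 292 K

Per-layer cylindrical resistances, series-summed:
R_brass pipe wall = ln(19.1/13)/(2π×113×9.15) = 5.922×10^-5 K/W
R_polyurethane foam = ln(54.1/19.1)/(2π×0.0261×9.15) = 0.6939 K/W
R_cork board = ln(82.1/54.1)/(2π×0.0485×9.15) = 0.1496 K/W
R_total = 0.8435 K/W
Q = ΔT/R_total = 40/0.8435
Q = 47.4 W
T_interface = T_inner + Q·ΣR(inner→interface) = 259 + 47.4×0.6939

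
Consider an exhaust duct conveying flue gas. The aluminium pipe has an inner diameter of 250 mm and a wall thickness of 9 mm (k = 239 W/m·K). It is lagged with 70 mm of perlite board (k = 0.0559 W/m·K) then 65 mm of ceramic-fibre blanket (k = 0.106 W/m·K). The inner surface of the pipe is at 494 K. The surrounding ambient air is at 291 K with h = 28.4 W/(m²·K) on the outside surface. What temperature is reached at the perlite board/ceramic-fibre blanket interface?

Treating each annulus and film as a series resistance:
R_aluminium pipe wall = ln(134/125)/(2π×239×1) = 4.63×10^-5 K/W
R_perlite board = ln(204/134)/(2π×0.0559×1) = 1.197 K/W
R_ceramic-fibre blanket = ln(269/204)/(2π×0.106×1) = 0.4153 K/W
R_outer film = 1/(h_o·2πr_oL) = 1/(28.4×2π×0.269×1) = 0.02083 K/W
R_total = 1.633 K/W
Q = ΔT/R_total = 203/1.633
Q = 124 W/m
T_interface = T_inner − Q·ΣR(inner→interface) = 494 − 124×1.197

T ≈ 345 K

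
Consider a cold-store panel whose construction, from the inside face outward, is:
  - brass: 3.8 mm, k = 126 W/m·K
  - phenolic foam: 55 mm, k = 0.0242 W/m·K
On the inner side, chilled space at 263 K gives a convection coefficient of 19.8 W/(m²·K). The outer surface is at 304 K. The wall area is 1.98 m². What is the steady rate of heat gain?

Q ≈ 34.9 W

Using the resistance-network approach (series):
R_inner film = 1/(h_i·A) = 1/(19.8×1.98) = 0.02551 K/W
R_brass = L/(kA) = 0.0038/(126×1.98) = 1.523×10^-5 K/W
R_phenolic foam = L/(kA) = 0.055/(0.0242×1.98) = 1.148 K/W
R_total = 1.173 K/W
Q = ΔT / R_total = 41 / 1.173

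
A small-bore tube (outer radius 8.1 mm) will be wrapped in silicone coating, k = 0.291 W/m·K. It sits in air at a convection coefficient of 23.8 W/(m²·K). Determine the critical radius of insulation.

For a cylinder r_cr = k/h = 0.291/23.8
r_cr = 12.2 mm; since the bare radius (8.1 mm) is below r_cr, adding a thin layer of insulation will *increase* heat loss.

r_cr ≈ 12.2 mm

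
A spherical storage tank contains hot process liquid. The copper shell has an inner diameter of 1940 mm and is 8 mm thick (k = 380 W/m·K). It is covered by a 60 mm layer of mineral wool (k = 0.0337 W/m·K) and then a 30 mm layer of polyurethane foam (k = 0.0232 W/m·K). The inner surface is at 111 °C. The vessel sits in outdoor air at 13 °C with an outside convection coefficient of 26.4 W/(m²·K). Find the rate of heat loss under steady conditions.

Q ≈ 417 W

Spherical conduction: R = (1/r_in − 1/r_out)/(4πk) per layer; series-sum.
R_copper shell = (1/0.97 − 1/0.978)/(4π×380) = 1.766×10^-6 K/W
R_mineral wool = (1/0.978 − 1/1.038)/(4π×0.0337) = 0.1396 K/W
R_polyurethane foam = (1/1.038 − 1/1.068)/(4π×0.0232) = 0.09282 K/W
R_outer film = 1/(h·4πr_o²) = 1/(26.4×4π×1.068²) = 0.002643 K/W
R_total = 0.235 K/W
Q = ΔT/R_total = 98/0.235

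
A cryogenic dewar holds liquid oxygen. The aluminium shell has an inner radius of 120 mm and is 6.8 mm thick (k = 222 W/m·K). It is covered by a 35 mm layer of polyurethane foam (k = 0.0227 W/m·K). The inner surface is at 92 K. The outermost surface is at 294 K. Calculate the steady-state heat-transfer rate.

For a spherical shell R = (1/r₁ − 1/r₂)/(4πk); film R = 1/(h·4πr²). In series:
R_aluminium shell = (1/0.12 − 1/0.1268)/(4π×222) = 1.602×10^-4 K/W
R_polyurethane foam = (1/0.1268 − 1/0.1618)/(4π×0.0227) = 5.98 K/W
R_total = 5.981 K/W
Q = ΔT/R_total = 202/5.981

Q ≈ 33.8 W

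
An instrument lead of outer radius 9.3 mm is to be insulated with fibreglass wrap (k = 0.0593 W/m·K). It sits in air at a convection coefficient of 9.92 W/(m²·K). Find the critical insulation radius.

r_cr ≈ 5.98 mm

For a cylinder r_cr = k/h = 0.0593/9.92
r_cr = 5.98 mm; since the bare radius (9.3 mm) is above r_cr, any added insulation will reduce heat loss.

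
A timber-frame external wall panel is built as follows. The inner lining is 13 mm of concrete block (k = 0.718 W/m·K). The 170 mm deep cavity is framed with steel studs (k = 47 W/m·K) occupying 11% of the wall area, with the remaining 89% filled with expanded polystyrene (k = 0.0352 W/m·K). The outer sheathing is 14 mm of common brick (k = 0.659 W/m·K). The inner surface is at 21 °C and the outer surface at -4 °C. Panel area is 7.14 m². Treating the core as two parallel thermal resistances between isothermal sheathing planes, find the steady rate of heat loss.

Q ≈ 2480 W

Sheathing layers in series; stud and cavity paths in parallel between them.
R_inner = 0.013/(0.718×7.14) = 0.002536 K/W
R_stud  = 0.17/(47×0.11×7.14) = 0.004605 K/W
R_cav   = 0.17/(0.0352×0.89×7.14) = 0.76 K/W
1/R_core = 1/R_stud + 1/R_cav → R_core = 0.004578 K/W
R_outer = 0.014/(0.659×7.14) = 0.002975 K/W
R_total = 0.01009 K/W
Q = ΔT/R_total = 25/0.01009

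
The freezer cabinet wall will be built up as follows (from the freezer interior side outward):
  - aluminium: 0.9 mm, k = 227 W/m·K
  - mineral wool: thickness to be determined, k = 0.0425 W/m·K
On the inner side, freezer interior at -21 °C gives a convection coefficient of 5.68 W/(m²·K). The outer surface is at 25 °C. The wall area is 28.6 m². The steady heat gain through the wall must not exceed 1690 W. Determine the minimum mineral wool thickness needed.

Using the resistance-network approach (series):
R_inner film = 1/(h_i·A) = 1/(5.68×28.6) = 0.006156 K/W
R_aluminium = L/(kA) = 0.0009/(227×28.6) = 1.386×10^-7 K/W
Sum of the known resistances R_other = 0.006156 K/W
Required total resistance R_tot = ΔT/Q_allow = 46/1690 = 0.02722 K/W
R_mineral wool = R_tot − R_other = 0.02106 K/W
L = R·k·A = 0.02106×0.0425×28.6

L ≈ 25.6 mm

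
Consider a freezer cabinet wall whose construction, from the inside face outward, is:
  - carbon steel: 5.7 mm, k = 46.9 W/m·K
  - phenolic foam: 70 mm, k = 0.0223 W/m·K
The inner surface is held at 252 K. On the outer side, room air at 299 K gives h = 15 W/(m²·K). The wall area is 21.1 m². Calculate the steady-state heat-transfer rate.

Thermal resistances in series:
R_carbon steel = L/(kA) = 0.0057/(46.9×21.1) = 5.76×10^-6 K/W
R_phenolic foam = L/(kA) = 0.07/(0.0223×21.1) = 0.1488 K/W
R_outer film = 1/(h_o·A) = 1/(15×21.1) = 0.00316 K/W
R_total = 0.1519 K/W
Q = ΔT / R_total = 47 / 0.1519

Q ≈ 309 W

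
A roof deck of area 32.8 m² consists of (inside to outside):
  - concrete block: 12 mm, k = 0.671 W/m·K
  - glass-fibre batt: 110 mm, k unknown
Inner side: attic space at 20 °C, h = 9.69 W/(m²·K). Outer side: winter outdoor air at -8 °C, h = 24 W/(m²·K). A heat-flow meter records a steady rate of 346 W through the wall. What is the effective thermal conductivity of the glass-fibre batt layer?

k ≈ 0.0441 W/(m·K)

Series thermal resistances:
R_inner film = 1/(h_i·A) = 1/(9.69×32.8) = 0.003146 K/W
R_concrete block = L/(kA) = 0.012/(0.671×32.8) = 5.452×10^-4 K/W
R_outer film = 1/(h_o·A) = 1/(24×32.8) = 0.00127 K/W
Sum of known resistances R_other = 0.004962 K/W
Total R = ΔT/Q = 28/346 = 0.08092 K/W
R_glass-fibre batt = R_total − R_other = 0.07596 K/W
k = L/(R·A) = 0.11/(0.07596×32.8)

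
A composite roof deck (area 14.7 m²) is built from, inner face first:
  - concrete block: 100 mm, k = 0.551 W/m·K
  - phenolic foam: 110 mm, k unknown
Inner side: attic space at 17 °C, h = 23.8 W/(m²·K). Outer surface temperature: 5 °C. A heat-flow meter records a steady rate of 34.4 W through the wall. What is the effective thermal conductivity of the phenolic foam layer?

k ≈ 0.0224 W/(m·K)

Thermal resistances in series:
R_inner film = 1/(h_i·A) = 1/(23.8×14.7) = 0.002858 K/W
R_concrete block = L/(kA) = 0.1/(0.551×14.7) = 0.01235 K/W
Sum of known resistances R_other = 0.0152 K/W
Total R = ΔT/Q = 12/34.4 = 0.3488 K/W
R_phenolic foam = R_total − R_other = 0.3336 K/W
k = L/(R·A) = 0.11/(0.3336×14.7)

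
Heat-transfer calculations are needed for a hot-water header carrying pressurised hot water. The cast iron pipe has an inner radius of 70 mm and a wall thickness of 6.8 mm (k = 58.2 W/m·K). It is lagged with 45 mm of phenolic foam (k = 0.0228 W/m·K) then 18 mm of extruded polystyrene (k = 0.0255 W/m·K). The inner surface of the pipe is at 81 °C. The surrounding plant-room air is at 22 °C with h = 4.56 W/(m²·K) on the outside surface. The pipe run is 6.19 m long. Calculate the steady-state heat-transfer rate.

Q ≈ 84.4 W

Radial resistances (cylindrical: R_cond = ln(r_o/r_i)/(2πkL), R_conv = 1/(h·2πrL)):
R_cast iron pipe wall = ln(76.8/70)/(2π×58.2×6.19) = 4.096×10^-5 K/W
R_phenolic foam = ln(121.8/76.8)/(2π×0.0228×6.19) = 0.5201 K/W
R_extruded polystyrene = ln(139.8/121.8)/(2π×0.0255×6.19) = 0.139 K/W
R_outer film = 1/(h_o·2πr_oL) = 1/(4.56×2π×0.1398×6.19) = 0.04033 K/W
R_total = 0.6994 K/W
Q = ΔT/R_total = 59/0.6994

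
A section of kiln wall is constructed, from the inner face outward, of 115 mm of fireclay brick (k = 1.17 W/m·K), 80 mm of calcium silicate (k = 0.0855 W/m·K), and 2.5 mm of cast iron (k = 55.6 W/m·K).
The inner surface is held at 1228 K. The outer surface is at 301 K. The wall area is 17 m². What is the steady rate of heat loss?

Series thermal resistances:
R_fireclay brick = L/(kA) = 0.115/(1.17×17) = 0.005782 K/W
R_calcium silicate = L/(kA) = 0.08/(0.0855×17) = 0.05504 K/W
R_cast iron = L/(kA) = 0.0025/(55.6×17) = 2.645×10^-6 K/W
R_total = 0.06082 K/W
Q = ΔT / R_total = 927 / 0.06082

Q ≈ 15200 W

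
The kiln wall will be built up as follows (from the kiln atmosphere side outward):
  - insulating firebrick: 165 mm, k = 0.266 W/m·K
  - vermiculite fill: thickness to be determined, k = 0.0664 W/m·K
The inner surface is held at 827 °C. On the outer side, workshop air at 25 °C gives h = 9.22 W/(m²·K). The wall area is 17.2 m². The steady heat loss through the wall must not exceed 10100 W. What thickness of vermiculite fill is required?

L ≈ 42.3 mm

Series thermal resistances:
R_insulating firebrick = L/(kA) = 0.165/(0.266×17.2) = 0.03606 K/W
R_outer film = 1/(h_o·A) = 1/(9.22×17.2) = 0.006306 K/W
Sum of the known resistances R_other = 0.04237 K/W
Required total resistance R_tot = ΔT/Q_allow = 802/10100 = 0.07941 K/W
R_vermiculite fill = R_tot − R_other = 0.03704 K/W
L = R·k·A = 0.03704×0.0664×17.2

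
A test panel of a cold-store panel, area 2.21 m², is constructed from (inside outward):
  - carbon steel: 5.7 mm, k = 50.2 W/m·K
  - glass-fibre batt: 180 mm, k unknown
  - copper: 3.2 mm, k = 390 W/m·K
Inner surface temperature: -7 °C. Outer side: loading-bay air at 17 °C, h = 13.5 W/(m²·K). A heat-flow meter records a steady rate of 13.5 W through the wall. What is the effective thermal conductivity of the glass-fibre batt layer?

Thermal resistances in series:
R_carbon steel = L/(kA) = 0.0057/(50.2×2.21) = 5.138×10^-5 K/W
R_copper = L/(kA) = 0.0032/(390×2.21) = 3.713×10^-6 K/W
R_outer film = 1/(h_o·A) = 1/(13.5×2.21) = 0.03352 K/W
Sum of known resistances R_other = 0.03357 K/W
Total R = ΔT/Q = 24/13.5 = 1.778 K/W
R_glass-fibre batt = R_total − R_other = 1.744 K/W
k = L/(R·A) = 0.18/(1.744×2.21)

k ≈ 0.0467 W/(m·K)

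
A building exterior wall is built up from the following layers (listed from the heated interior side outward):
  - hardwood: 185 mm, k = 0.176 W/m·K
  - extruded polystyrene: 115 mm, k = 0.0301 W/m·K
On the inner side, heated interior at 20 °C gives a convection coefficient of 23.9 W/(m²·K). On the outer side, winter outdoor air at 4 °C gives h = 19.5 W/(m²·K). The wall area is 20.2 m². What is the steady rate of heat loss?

Series thermal resistances:
R_inner film = 1/(h_i·A) = 1/(23.9×20.2) = 0.002071 K/W
R_hardwood = L/(kA) = 0.185/(0.176×20.2) = 0.05204 K/W
R_extruded polystyrene = L/(kA) = 0.115/(0.0301×20.2) = 0.1891 K/W
R_outer film = 1/(h_o·A) = 1/(19.5×20.2) = 0.002539 K/W
R_total = 0.2458 K/W
Q = ΔT / R_total = 16 / 0.2458

Q ≈ 65.1 W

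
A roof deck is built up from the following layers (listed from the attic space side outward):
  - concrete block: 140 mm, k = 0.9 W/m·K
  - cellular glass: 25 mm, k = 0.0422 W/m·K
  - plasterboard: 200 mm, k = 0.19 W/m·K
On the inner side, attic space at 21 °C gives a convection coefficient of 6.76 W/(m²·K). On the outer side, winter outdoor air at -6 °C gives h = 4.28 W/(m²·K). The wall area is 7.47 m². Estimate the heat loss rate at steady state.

Q ≈ 92.4 W

Series thermal resistances:
R_inner film = 1/(h_i·A) = 1/(6.76×7.47) = 0.0198 K/W
R_concrete block = L/(kA) = 0.14/(0.9×7.47) = 0.02082 K/W
R_cellular glass = L/(kA) = 0.025/(0.0422×7.47) = 0.07931 K/W
R_plasterboard = L/(kA) = 0.2/(0.19×7.47) = 0.1409 K/W
R_outer film = 1/(h_o·A) = 1/(4.28×7.47) = 0.03128 K/W
R_total = 0.2921 K/W
Q = ΔT / R_total = 27 / 0.2921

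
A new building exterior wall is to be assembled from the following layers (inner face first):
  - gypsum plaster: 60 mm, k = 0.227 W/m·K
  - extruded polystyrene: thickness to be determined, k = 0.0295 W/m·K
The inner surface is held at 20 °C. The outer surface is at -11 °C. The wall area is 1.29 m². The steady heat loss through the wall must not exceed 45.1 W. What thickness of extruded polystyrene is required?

Series thermal resistances:
R_gypsum plaster = L/(kA) = 0.06/(0.227×1.29) = 0.2049 K/W
Sum of the known resistances R_other = 0.2049 K/W
Required total resistance R_tot = ΔT/Q_allow = 31/45.1 = 0.6874 K/W
R_extruded polystyrene = R_tot − R_other = 0.4825 K/W
L = R·k·A = 0.4825×0.0295×1.29

L ≈ 18.4 mm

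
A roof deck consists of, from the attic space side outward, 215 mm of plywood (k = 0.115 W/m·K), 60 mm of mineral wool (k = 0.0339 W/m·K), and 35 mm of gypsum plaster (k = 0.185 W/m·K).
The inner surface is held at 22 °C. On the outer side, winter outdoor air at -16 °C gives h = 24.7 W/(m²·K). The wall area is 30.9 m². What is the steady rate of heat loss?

Q ≈ 303 W

Using the resistance-network approach (series):
R_plywood = L/(kA) = 0.215/(0.115×30.9) = 0.0605 K/W
R_mineral wool = L/(kA) = 0.06/(0.0339×30.9) = 0.05728 K/W
R_gypsum plaster = L/(kA) = 0.035/(0.185×30.9) = 0.006123 K/W
R_outer film = 1/(h_o·A) = 1/(24.7×30.9) = 0.00131 K/W
R_total = 0.1252 K/W
Q = ΔT / R_total = 38 / 0.1252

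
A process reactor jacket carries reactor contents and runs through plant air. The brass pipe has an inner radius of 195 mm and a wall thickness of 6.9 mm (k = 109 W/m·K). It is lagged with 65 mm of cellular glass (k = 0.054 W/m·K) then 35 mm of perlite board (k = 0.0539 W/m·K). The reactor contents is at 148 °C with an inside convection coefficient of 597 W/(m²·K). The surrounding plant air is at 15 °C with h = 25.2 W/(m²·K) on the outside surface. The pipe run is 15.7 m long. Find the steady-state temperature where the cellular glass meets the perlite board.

For a radial system each layer contributes R = ln(r_out/r_in)/(2πkL); films add R = 1/(hA).
R_inner film = 1/(h_i·2πr₁L) = 1/(597×2π×0.195×15.7) = 8.708×10^-5 K/W
R_brass pipe wall = ln(201.9/195)/(2π×109×15.7) = 3.234×10^-6 K/W
R_cellular glass = ln(266.9/201.9)/(2π×0.054×15.7) = 0.05239 K/W
R_perlite board = ln(301.9/266.9)/(2π×0.0539×15.7) = 0.02317 K/W
R_outer film = 1/(h_o·2πr_oL) = 1/(25.2×2π×0.3019×15.7) = 0.001332 K/W
R_total = 0.07699 K/W
Q = ΔT/R_total = 133/0.07699
Q = 1730 W
T_interface = T_inner − Q·ΣR(inner→interface) = 148 − 1730×0.05249

T ≈ 57.3 °C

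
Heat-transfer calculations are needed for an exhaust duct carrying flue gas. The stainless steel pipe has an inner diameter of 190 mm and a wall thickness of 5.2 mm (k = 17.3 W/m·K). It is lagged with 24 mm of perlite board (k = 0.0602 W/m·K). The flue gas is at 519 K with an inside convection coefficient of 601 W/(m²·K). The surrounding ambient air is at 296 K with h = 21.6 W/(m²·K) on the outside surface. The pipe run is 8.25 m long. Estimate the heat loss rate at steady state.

Q ≈ 2920 W

Radial resistances (cylindrical: R_cond = ln(r_o/r_i)/(2πkL), R_conv = 1/(h·2πrL)):
R_inner film = 1/(h_i·2πr₁L) = 1/(601×2π×0.095×8.25) = 3.379×10^-4 K/W
R_stainless steel pipe wall = ln(100.2/95)/(2π×17.3×8.25) = 5.943×10^-5 K/W
R_perlite board = ln(124.2/100.2)/(2π×0.0602×8.25) = 0.06881 K/W
R_outer film = 1/(h_o·2πr_oL) = 1/(21.6×2π×0.1242×8.25) = 0.007191 K/W
R_total = 0.0764 K/W
Q = ΔT/R_total = 223/0.0764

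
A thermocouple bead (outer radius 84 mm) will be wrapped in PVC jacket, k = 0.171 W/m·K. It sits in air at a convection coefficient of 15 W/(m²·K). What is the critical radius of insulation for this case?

r_cr ≈ 22.8 mm

For a sphere r_cr = 2k/h = 2×0.171/15
r_cr = 22.8 mm; since the bare radius (84 mm) is above r_cr, any added insulation will reduce heat loss.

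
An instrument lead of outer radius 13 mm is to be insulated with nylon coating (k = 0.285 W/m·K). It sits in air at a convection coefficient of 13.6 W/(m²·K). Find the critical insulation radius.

For a cylinder r_cr = k/h = 0.285/13.6
r_cr = 21 mm; since the bare radius (13 mm) is below r_cr, adding a thin layer of insulation will *increase* heat loss.

r_cr ≈ 21 mm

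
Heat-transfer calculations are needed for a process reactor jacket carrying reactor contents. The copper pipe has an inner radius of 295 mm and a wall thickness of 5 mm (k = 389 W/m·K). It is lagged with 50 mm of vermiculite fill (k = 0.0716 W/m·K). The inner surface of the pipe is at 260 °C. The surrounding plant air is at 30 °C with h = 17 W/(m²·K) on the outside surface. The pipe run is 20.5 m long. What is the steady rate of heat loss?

Q ≈ 12800 W

For a radial system each layer contributes R = ln(r_out/r_in)/(2πkL); films add R = 1/(hA).
R_copper pipe wall = ln(300/295)/(2π×389×20.5) = 3.354×10^-7 K/W
R_vermiculite fill = ln(350/300)/(2π×0.0716×20.5) = 0.01671 K/W
R_outer film = 1/(h_o·2πr_oL) = 1/(17×2π×0.35×20.5) = 0.001305 K/W
R_total = 0.01802 K/W
Q = ΔT/R_total = 230/0.01802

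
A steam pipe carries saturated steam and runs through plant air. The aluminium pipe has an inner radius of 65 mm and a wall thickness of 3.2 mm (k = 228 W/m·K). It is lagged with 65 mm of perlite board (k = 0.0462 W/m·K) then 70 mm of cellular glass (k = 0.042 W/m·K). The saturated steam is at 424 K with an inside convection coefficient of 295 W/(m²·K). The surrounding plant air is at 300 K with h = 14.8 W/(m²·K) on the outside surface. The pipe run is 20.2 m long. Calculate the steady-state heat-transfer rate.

Q ≈ 631 W

Treating each annulus and film as a series resistance:
R_inner film = 1/(h_i·2πr₁L) = 1/(295×2π×0.065×20.2) = 4.109×10^-4 K/W
R_aluminium pipe wall = ln(68.2/65)/(2π×228×20.2) = 1.661×10^-6 K/W
R_perlite board = ln(133.2/68.2)/(2π×0.0462×20.2) = 0.1142 K/W
R_cellular glass = ln(203.2/133.2)/(2π×0.042×20.2) = 0.07923 K/W
R_outer film = 1/(h_o·2πr_oL) = 1/(14.8×2π×0.2032×20.2) = 0.00262 K/W
R_total = 0.1964 K/W
Q = ΔT/R_total = 124/0.1964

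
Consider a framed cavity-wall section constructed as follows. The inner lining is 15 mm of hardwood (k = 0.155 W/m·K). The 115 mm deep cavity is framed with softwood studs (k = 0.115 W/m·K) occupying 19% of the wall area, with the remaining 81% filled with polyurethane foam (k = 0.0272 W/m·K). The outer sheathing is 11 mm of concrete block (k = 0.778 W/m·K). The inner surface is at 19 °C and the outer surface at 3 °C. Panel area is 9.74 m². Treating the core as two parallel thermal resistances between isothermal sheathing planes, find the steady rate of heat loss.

Sheathing layers in series; stud and cavity paths in parallel between them.
R_inner = 0.015/(0.155×9.74) = 0.009936 K/W
R_stud  = 0.115/(0.115×0.19×9.74) = 0.5404 K/W
R_cav   = 0.115/(0.0272×0.81×9.74) = 0.5359 K/W
1/R_core = 1/R_stud + 1/R_cav → R_core = 0.2691 K/W
R_outer = 0.011/(0.778×9.74) = 0.001452 K/W
R_total = 0.2804 K/W
Q = ΔT/R_total = 16/0.2804

Q ≈ 57.1 W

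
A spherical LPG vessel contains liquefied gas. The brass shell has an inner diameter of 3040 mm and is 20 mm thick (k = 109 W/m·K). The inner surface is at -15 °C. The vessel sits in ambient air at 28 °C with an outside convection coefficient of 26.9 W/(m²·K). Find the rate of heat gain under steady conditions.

Q ≈ 34300 W

Each spherical layer contributes R = (1/r_i − 1/r_o)/(4πk):
R_brass shell = (1/1.52 − 1/1.54)/(4π×109) = 6.238×10^-6 K/W
R_outer film = 1/(h·4πr_o²) = 1/(26.9×4π×1.54²) = 0.001247 K/W
R_total = 0.001254 K/W
Q = ΔT/R_total = 43/0.001254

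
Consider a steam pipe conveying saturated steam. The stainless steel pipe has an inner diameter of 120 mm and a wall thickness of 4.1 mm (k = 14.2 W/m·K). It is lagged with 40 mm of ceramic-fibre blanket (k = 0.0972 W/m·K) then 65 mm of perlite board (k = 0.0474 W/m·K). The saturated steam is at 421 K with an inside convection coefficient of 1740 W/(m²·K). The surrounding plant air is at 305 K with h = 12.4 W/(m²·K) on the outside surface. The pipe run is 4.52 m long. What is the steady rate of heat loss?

Q ≈ 210 W

Treating each annulus and film as a series resistance:
R_inner film = 1/(h_i·2πr₁L) = 1/(1740×2π×0.06×4.52) = 3.373×10^-4 K/W
R_stainless steel pipe wall = ln(64.1/60)/(2π×14.2×4.52) = 1.639×10^-4 K/W
R_ceramic-fibre blanket = ln(104.1/64.1)/(2π×0.0972×4.52) = 0.1757 K/W
R_perlite board = ln(169.1/104.1)/(2π×0.0474×4.52) = 0.3604 K/W
R_outer film = 1/(h_o·2πr_oL) = 1/(12.4×2π×0.1691×4.52) = 0.01679 K/W
R_total = 0.5533 K/W
Q = ΔT/R_total = 116/0.5533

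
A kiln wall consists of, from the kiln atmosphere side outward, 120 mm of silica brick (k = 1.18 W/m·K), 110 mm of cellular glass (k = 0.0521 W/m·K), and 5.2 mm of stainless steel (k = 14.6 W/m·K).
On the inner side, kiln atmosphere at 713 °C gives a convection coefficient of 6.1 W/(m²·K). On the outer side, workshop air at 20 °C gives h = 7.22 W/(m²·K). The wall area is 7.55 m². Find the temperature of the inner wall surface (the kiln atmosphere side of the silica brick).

T ≈ 668 °C

Model the wall as resistances in series:
R_inner film = 1/(h_i·A) = 1/(6.1×7.55) = 0.02171 K/W
R_silica brick = L/(kA) = 0.12/(1.18×7.55) = 0.01347 K/W
R_cellular glass = L/(kA) = 0.11/(0.0521×7.55) = 0.2796 K/W
R_stainless steel = L/(kA) = 0.0052/(14.6×7.55) = 4.717×10^-5 K/W
R_outer film = 1/(h_o·A) = 1/(7.22×7.55) = 0.01834 K/W
R_total = 0.3332 K/W;  Q = ΔT/R_total = 693/0.3332 = 2080 W
T_interface = T_inner − Q·ΣR(inner→interface) = 713 − 2080×0.02171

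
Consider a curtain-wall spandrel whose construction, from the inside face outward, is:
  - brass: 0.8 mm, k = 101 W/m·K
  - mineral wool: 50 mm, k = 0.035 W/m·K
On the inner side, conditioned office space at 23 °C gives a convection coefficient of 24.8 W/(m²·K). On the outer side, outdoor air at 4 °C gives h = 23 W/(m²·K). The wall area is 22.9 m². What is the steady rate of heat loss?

Q ≈ 288 W

Using the resistance-network approach (series):
R_inner film = 1/(h_i·A) = 1/(24.8×22.9) = 0.001761 K/W
R_brass = L/(kA) = 0.0008/(101×22.9) = 3.459×10^-7 K/W
R_mineral wool = L/(kA) = 0.05/(0.035×22.9) = 0.06238 K/W
R_outer film = 1/(h_o·A) = 1/(23×22.9) = 0.001899 K/W
R_total = 0.06604 K/W
Q = ΔT / R_total = 19 / 0.06604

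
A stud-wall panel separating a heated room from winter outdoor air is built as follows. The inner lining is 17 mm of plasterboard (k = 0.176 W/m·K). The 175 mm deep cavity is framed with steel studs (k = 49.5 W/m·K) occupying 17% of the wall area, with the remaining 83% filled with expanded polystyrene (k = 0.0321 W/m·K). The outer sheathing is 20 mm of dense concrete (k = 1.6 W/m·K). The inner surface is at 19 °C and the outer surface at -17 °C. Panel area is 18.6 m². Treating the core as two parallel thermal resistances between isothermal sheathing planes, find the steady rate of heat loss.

Sheathing layers in series; stud and cavity paths in parallel between them.
R_inner = 0.017/(0.176×18.6) = 0.005193 K/W
R_stud  = 0.175/(49.5×0.17×18.6) = 0.001118 K/W
R_cav   = 0.175/(0.0321×0.83×18.6) = 0.3531 K/W
1/R_core = 1/R_stud + 1/R_cav → R_core = 0.001115 K/W
R_outer = 0.02/(1.6×18.6) = 6.72×10^-4 K/W
R_total = 0.00698 K/W
Q = ΔT/R_total = 36/0.00698

Q ≈ 5160 W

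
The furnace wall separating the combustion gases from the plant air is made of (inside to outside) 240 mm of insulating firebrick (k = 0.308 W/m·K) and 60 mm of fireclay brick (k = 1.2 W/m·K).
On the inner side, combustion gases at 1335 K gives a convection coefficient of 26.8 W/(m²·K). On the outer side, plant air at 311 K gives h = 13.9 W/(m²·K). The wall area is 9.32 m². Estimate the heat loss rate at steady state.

Q ≈ 10200 W

Using the resistance-network approach (series):
R_inner film = 1/(h_i·A) = 1/(26.8×9.32) = 0.004004 K/W
R_insulating firebrick = L/(kA) = 0.24/(0.308×9.32) = 0.08361 K/W
R_fireclay brick = L/(kA) = 0.06/(1.2×9.32) = 0.005365 K/W
R_outer film = 1/(h_o·A) = 1/(13.9×9.32) = 0.007719 K/W
R_total = 0.1007 K/W
Q = ΔT / R_total = 1024 / 0.1007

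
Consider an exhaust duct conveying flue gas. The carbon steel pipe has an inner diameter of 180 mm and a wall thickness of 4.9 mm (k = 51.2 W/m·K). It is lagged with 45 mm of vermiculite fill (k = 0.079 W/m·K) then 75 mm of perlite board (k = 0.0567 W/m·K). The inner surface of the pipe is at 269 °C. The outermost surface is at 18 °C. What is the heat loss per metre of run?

q′ ≈ 126 W/m

Cylindrical conduction, so R = ln(r₂/r₁)/(2πkL) per layer, in series:
R_carbon steel pipe wall = ln(94.9/90)/(2π×51.2×1) = 1.648×10^-4 K/W
R_vermiculite fill = ln(139.9/94.9)/(2π×0.079×1) = 0.7819 K/W
R_perlite board = ln(214.9/139.9)/(2π×0.0567×1) = 1.205 K/W
R_total = 1.987 K/W
Q = ΔT/R_total = 251/1.987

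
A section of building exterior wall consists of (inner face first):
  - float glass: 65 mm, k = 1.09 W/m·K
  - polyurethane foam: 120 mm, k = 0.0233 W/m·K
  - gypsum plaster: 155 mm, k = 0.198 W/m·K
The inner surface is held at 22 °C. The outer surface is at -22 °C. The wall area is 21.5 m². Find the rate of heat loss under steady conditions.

Thermal resistances in series:
R_float glass = L/(kA) = 0.065/(1.09×21.5) = 0.002774 K/W
R_polyurethane foam = L/(kA) = 0.12/(0.0233×21.5) = 0.2395 K/W
R_gypsum plaster = L/(kA) = 0.155/(0.198×21.5) = 0.03641 K/W
R_total = 0.2787 K/W
Q = ΔT / R_total = 44 / 0.2787

Q ≈ 158 W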